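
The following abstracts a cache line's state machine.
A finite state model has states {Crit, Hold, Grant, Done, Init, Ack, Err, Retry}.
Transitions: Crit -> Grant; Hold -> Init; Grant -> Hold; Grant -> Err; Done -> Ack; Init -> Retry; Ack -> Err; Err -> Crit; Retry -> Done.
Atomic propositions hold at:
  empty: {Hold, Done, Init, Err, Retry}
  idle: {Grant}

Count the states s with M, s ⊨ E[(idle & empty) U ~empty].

3

Sat(idle & empty) = ∅
Sat(~empty) = {Crit, Grant, Ack}
E[(idle & empty) U ~empty]: least fixpoint, start Z0 = Sat(~empty) = {Crit, Grant, Ack}, add states in Sat(idle & empty) with some successor in Z. Already a fixed point.
Sat(E[(idle & empty) U ~empty]) = {Crit, Grant, Ack}
|Sat(E[(idle & empty) U ~empty])| = |{Crit, Grant, Ack}| = 3.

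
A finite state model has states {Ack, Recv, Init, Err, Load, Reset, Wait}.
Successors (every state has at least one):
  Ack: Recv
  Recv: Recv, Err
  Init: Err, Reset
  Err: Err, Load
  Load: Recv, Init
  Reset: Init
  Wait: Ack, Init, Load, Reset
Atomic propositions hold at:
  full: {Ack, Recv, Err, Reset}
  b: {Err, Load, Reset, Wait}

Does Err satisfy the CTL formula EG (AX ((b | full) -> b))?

Sat(b | full) = {Ack, Recv, Err, Load, Reset, Wait}
Sat((b | full) -> b) = {Init, Err, Load, Reset, Wait}
Sat(AX ((b | full) -> b)) = {s : every successor in {Init, Err, Load, Reset, Wait}} = {Init, Err, Reset}
EG (AX ((b | full) -> b)): greatest fixpoint, start Z0 = {Init, Err, Reset}, keep only states in Sat with some successor in Z. Already a fixed point.
Sat(EG (AX ((b | full) -> b))) = {Init, Err, Reset}
Err ∈ Sat(EG (AX ((b | full) -> b))) = {Init, Err, Reset}, so the formula holds at Err.

Yes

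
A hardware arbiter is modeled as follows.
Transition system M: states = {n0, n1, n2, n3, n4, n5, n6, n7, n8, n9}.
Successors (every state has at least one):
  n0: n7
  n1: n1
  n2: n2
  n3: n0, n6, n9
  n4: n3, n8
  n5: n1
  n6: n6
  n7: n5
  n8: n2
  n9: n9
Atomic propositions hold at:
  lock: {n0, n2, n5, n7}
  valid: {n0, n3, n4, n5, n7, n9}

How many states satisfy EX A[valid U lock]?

A[valid U lock]: least fixpoint, start Z0 = Sat(lock) = {n0, n2, n5, n7}, add states in Sat(valid) with every successor in Z. Already a fixed point.
Sat(A[valid U lock]) = {n0, n2, n5, n7}
Sat(EX A[valid U lock]) = {s : some successor in {n0, n2, n5, n7}} = {n0, n2, n3, n7, n8}
|Sat(EX A[valid U lock])| = |{n0, n2, n3, n7, n8}| = 5.

5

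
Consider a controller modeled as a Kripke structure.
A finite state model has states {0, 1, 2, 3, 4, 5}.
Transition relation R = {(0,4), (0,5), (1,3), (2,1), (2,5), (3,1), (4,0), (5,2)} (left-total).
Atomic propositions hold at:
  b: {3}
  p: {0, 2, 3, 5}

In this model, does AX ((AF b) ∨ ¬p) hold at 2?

AF b: least fixpoint, start Z0 = {3}, add states with every successor in Z. Z1 = {1, 3}; fixed.
Sat(AF b) = {1, 3}
Sat(¬p) = {1, 4}
Sat((AF b) ∨ ¬p) = {1, 3, 4}
Sat(AX ((AF b) ∨ ¬p)) = {s : every successor in {1, 3, 4}} = {1, 3}
2 ∉ Sat(AX ((AF b) ∨ ¬p)) = {1, 3}, so the formula does not hold at 2.

No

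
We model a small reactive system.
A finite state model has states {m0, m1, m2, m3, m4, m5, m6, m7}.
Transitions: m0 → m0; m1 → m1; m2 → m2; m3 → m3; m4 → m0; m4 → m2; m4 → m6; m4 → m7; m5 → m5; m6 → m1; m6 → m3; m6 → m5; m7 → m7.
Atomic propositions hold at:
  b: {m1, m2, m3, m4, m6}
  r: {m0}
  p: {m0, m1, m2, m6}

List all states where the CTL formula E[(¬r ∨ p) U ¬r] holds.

{m1, m2, m3, m4, m5, m6, m7}

Sat(¬r) = {m1, m2, m3, m4, m5, m6, m7}
Sat(¬r ∨ p) = {m0, m1, m2, m3, m4, m5, m6, m7}
E[(¬r ∨ p) U ¬r]: least fixpoint, start Z0 = Sat(¬r) = {m1, m2, m3, m4, m5, m6, m7}, add states in Sat(¬r ∨ p) with some successor in Z. Already a fixed point.
Sat(E[(¬r ∨ p) U ¬r]) = {m1, m2, m3, m4, m5, m6, m7}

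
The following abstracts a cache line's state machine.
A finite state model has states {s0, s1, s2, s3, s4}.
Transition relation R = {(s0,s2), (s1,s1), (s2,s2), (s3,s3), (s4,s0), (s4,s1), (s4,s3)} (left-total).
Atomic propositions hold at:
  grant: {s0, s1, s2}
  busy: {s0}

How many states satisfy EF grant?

EF grant: least fixpoint, start Z0 = {s0, s1, s2}, add states with some successor in Z. Z1 = {s0, s1, s2, s4}; fixed.
Sat(EF grant) = {s0, s1, s2, s4}
|Sat(EF grant)| = |{s0, s1, s2, s4}| = 4.

4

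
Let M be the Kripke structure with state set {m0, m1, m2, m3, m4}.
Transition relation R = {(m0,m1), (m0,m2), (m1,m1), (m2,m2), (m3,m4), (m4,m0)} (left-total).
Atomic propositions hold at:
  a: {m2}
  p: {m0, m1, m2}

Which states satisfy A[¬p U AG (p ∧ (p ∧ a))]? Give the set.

{m2}

Sat(¬p) = {m3, m4}
Sat(p ∧ a) = {m2}
Sat(p ∧ (p ∧ a)) = {m2}
AG (p ∧ (p ∧ a)): greatest fixpoint, start Z0 = {m2}, keep only states in Sat with every successor in Z. Already a fixed point.
Sat(AG (p ∧ (p ∧ a))) = {m2}
A[¬p U AG (p ∧ (p ∧ a))]: least fixpoint, start Z0 = Sat(AG (p ∧ (p ∧ a))) = {m2}, add states in Sat(¬p) with every successor in Z. Already a fixed point.
Sat(A[¬p U AG (p ∧ (p ∧ a))]) = {m2}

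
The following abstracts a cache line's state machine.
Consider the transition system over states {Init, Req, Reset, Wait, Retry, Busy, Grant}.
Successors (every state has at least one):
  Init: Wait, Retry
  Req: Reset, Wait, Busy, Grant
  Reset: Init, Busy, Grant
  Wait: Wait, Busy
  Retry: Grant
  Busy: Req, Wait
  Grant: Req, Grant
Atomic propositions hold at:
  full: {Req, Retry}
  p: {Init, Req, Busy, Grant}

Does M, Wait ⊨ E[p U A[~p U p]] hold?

No

Sat(~p) = {Reset, Wait, Retry}
A[~p U p]: least fixpoint, start Z0 = Sat(p) = {Init, Req, Busy, Grant}, add states in Sat(~p) with every successor in Z. Z1 = {Init, Req, Reset, Retry, Busy, Grant}; fixed.
Sat(A[~p U p]) = {Init, Req, Reset, Retry, Busy, Grant}
E[p U A[~p U p]]: least fixpoint, start Z0 = Sat(A[~p U p]) = {Init, Req, Reset, Retry, Busy, Grant}, add states in Sat(p) with some successor in Z. Already a fixed point.
Sat(E[p U A[~p U p]]) = {Init, Req, Reset, Retry, Busy, Grant}
Wait ∉ Sat(E[p U A[~p U p]]) = {Init, Req, Reset, Retry, Busy, Grant}, so the formula does not hold at Wait.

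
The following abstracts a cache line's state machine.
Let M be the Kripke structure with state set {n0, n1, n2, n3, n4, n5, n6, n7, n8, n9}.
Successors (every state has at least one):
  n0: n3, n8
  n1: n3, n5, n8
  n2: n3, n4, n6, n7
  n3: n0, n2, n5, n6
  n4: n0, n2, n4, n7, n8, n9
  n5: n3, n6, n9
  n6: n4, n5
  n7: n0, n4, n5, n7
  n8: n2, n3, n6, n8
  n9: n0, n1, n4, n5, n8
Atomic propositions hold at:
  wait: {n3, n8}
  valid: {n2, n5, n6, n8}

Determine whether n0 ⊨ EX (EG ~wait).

No

Sat(~wait) = {n0, n1, n2, n4, n5, n6, n7, n9}
EG ~wait: greatest fixpoint, start Z0 = {n0, n1, n2, n4, n5, n6, n7, n9}, keep only states in Sat with some successor in Z. Z1 = {n1, n2, n4, n5, n6, n7, n9}; fixed.
Sat(EG ~wait) = {n1, n2, n4, n5, n6, n7, n9}
Sat(EX (EG ~wait)) = {s : some successor in {n1, n2, n4, n5, n6, n7, n9}} = {n1, n2, n3, n4, n5, n6, n7, n8, n9}
n0 ∉ Sat(EX (EG ~wait)) = {n1, n2, n3, n4, n5, n6, n7, n8, n9}, so the formula does not hold at n0.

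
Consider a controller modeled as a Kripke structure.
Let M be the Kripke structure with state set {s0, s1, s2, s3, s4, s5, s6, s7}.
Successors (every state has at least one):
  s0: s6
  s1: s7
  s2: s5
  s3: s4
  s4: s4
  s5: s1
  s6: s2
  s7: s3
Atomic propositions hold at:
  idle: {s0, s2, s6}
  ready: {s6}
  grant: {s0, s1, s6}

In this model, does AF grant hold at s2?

Yes

AF grant: least fixpoint, start Z0 = {s0, s1, s6}, add states with every successor in Z. Z1 = {s0, s1, s5, s6}; Z2 = {s0, s1, s2, s5, s6}; fixed.
Sat(AF grant) = {s0, s1, s2, s5, s6}
s2 ∈ Sat(AF grant) = {s0, s1, s2, s5, s6}, so the formula holds at s2.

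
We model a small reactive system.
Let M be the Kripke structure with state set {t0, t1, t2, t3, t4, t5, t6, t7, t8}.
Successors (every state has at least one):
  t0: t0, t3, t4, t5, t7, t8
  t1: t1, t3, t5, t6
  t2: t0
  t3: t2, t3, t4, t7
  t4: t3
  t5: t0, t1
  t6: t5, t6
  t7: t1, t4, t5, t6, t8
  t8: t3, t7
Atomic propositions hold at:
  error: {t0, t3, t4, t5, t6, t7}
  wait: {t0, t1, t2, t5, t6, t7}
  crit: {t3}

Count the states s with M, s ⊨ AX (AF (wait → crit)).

Sat(wait → crit) = {t3, t4, t8}
AF (wait → crit): least fixpoint, start Z0 = {t3, t4, t8}, add states with every successor in Z. Already a fixed point.
Sat(AF (wait → crit)) = {t3, t4, t8}
Sat(AX (AF (wait → crit))) = {s : every successor in {t3, t4, t8}} = {t4}
|Sat(AX (AF (wait → crit)))| = |{t4}| = 1.

1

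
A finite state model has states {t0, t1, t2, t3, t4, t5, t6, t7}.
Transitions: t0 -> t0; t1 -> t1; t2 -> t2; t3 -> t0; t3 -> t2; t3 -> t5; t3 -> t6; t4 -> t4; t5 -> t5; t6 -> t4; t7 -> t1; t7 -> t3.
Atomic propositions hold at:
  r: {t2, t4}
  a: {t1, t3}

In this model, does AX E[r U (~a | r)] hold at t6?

Yes

Sat(~a) = {t0, t2, t4, t5, t6, t7}
Sat(~a | r) = {t0, t2, t4, t5, t6, t7}
E[r U (~a | r)]: least fixpoint, start Z0 = Sat((~a | r)) = {t0, t2, t4, t5, t6, t7}, add states in Sat(r) with some successor in Z. Already a fixed point.
Sat(E[r U (~a | r)]) = {t0, t2, t4, t5, t6, t7}
Sat(AX E[r U (~a | r)]) = {s : every successor in {t0, t2, t4, t5, t6, t7}} = {t0, t2, t3, t4, t5, t6}
t6 ∈ Sat(AX E[r U (~a | r)]) = {t0, t2, t3, t4, t5, t6}, so the formula holds at t6.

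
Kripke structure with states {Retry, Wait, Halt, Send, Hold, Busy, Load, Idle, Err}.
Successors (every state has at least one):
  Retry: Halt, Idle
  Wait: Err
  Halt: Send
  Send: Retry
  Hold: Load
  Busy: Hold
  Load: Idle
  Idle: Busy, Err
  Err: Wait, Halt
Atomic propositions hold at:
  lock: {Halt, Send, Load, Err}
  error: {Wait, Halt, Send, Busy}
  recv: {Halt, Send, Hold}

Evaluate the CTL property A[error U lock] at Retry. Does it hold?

No

A[error U lock]: least fixpoint, start Z0 = Sat(lock) = {Halt, Send, Load, Err}, add states in Sat(error) with every successor in Z. Z1 = {Wait, Halt, Send, Load, Err}; fixed.
Sat(A[error U lock]) = {Wait, Halt, Send, Load, Err}
Retry ∉ Sat(A[error U lock]) = {Wait, Halt, Send, Load, Err}, so the formula does not hold at Retry.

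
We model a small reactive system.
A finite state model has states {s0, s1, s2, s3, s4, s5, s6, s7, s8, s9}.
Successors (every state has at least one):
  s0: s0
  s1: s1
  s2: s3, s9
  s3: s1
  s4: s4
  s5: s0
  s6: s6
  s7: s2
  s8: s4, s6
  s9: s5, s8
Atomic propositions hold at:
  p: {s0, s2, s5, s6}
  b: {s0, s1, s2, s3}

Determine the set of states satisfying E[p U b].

E[p U b]: least fixpoint, start Z0 = Sat(b) = {s0, s1, s2, s3}, add states in Sat(p) with some successor in Z. Z1 = {s0, s1, s2, s3, s5}; fixed.
Sat(E[p U b]) = {s0, s1, s2, s3, s5}

{s0, s1, s2, s3, s5}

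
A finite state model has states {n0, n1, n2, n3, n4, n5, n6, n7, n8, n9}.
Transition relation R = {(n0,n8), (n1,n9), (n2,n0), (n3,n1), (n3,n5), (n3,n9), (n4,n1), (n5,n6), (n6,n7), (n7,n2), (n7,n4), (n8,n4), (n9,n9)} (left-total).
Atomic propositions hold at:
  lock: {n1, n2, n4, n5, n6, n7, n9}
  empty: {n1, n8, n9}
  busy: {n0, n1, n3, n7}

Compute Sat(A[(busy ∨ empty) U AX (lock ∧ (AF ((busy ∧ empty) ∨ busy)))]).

Sat(busy ∨ empty) = {n0, n1, n3, n7, n8, n9}
Sat(busy ∧ empty) = {n1}
Sat((busy ∧ empty) ∨ busy) = {n0, n1, n3, n7}
AF ((busy ∧ empty) ∨ busy): least fixpoint, start Z0 = {n0, n1, n3, n7}, add states with every successor in Z. Z1 = {n0, n1, n2, n3, n4, n6, n7}; Z2 = {n0, n1, n2, n3, n4, n5, n6, n7, n8}; fixed.
Sat(AF ((busy ∧ empty) ∨ busy)) = {n0, n1, n2, n3, n4, n5, n6, n7, n8}
Sat(lock ∧ (AF ((busy ∧ empty) ∨ busy))) = {n1, n2, n4, n5, n6, n7}
Sat(AX (lock ∧ (AF ((busy ∧ empty) ∨ busy)))) = {s : every successor in {n1, n2, n4, n5, n6, n7}} = {n4, n5, n6, n7, n8}
A[(busy ∨ empty) U AX (lock ∧ (AF ((busy ∧ empty) ∨ busy)))]: least fixpoint, start Z0 = Sat(AX (lock ∧ (AF ((busy ∧ empty) ∨ busy)))) = {n4, n5, n6, n7, n8}, add states in Sat(busy ∨ empty) with every successor in Z. Z1 = {n0, n4, n5, n6, n7, n8}; fixed.
Sat(A[(busy ∨ empty) U AX (lock ∧ (AF ((busy ∧ empty) ∨ busy)))]) = {n0, n4, n5, n6, n7, n8}

{n0, n4, n5, n6, n7, n8}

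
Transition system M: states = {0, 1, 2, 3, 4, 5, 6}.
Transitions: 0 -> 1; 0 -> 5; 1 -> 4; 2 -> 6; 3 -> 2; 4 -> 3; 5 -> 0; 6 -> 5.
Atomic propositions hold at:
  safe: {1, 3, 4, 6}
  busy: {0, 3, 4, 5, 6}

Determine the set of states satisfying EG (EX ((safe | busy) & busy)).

Sat(safe | busy) = {0, 1, 3, 4, 5, 6}
Sat((safe | busy) & busy) = {0, 3, 4, 5, 6}
Sat(EX ((safe | busy) & busy)) = {s : some successor in {0, 3, 4, 5, 6}} = {0, 1, 2, 4, 5, 6}
EG (EX ((safe | busy) & busy)): greatest fixpoint, start Z0 = {0, 1, 2, 4, 5, 6}, keep only states in Sat with some successor in Z. Z1 = {0, 1, 2, 5, 6}; Z2 = {0, 2, 5, 6}; fixed.
Sat(EG (EX ((safe | busy) & busy))) = {0, 2, 5, 6}

{0, 2, 5, 6}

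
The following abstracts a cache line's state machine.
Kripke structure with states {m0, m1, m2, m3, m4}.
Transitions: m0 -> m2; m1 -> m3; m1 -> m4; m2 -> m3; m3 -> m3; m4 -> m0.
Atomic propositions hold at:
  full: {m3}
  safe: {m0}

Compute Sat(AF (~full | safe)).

{m0, m1, m2, m4}

Sat(~full) = {m0, m1, m2, m4}
Sat(~full | safe) = {m0, m1, m2, m4}
AF (~full | safe): least fixpoint, start Z0 = {m0, m1, m2, m4}, add states with every successor in Z. Already a fixed point.
Sat(AF (~full | safe)) = {m0, m1, m2, m4}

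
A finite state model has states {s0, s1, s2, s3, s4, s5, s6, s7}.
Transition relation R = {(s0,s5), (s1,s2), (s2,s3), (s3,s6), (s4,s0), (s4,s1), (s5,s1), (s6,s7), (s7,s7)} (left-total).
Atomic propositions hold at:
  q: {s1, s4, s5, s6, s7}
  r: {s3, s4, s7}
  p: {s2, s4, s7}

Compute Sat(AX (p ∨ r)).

Sat(p ∨ r) = {s2, s3, s4, s7}
Sat(AX (p ∨ r)) = {s : every successor in {s2, s3, s4, s7}} = {s1, s2, s6, s7}

{s1, s2, s6, s7}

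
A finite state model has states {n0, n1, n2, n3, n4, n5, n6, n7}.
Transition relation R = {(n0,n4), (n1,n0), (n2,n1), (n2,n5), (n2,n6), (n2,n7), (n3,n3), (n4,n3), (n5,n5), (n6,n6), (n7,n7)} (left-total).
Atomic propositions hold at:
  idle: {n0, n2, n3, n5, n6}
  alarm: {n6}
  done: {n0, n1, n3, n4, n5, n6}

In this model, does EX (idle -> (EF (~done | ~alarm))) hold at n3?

Yes

Sat(~done) = {n2, n7}
Sat(~alarm) = {n0, n1, n2, n3, n4, n5, n7}
Sat(~done | ~alarm) = {n0, n1, n2, n3, n4, n5, n7}
EF (~done | ~alarm): least fixpoint, start Z0 = {n0, n1, n2, n3, n4, n5, n7}, add states with some successor in Z. Already a fixed point.
Sat(EF (~done | ~alarm)) = {n0, n1, n2, n3, n4, n5, n7}
Sat(idle -> (EF (~done | ~alarm))) = {n0, n1, n2, n3, n4, n5, n7}
Sat(EX (idle -> (EF (~done | ~alarm)))) = {s : some successor in {n0, n1, n2, n3, n4, n5, n7}} = {n0, n1, n2, n3, n4, n5, n7}
n3 ∈ Sat(EX (idle -> (EF (~done | ~alarm)))) = {n0, n1, n2, n3, n4, n5, n7}, so the formula holds at n3.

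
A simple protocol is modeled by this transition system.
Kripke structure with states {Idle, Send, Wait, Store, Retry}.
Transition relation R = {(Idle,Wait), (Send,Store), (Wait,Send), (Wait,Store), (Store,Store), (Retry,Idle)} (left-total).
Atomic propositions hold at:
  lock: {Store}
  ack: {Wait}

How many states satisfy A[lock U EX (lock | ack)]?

4

Sat(lock | ack) = {Wait, Store}
Sat(EX (lock | ack)) = {s : some successor in {Wait, Store}} = {Idle, Send, Wait, Store}
A[lock U EX (lock | ack)]: least fixpoint, start Z0 = Sat(EX (lock | ack)) = {Idle, Send, Wait, Store}, add states in Sat(lock) with every successor in Z. Already a fixed point.
Sat(A[lock U EX (lock | ack)]) = {Idle, Send, Wait, Store}
|Sat(A[lock U EX (lock | ack)])| = |{Idle, Send, Wait, Store}| = 4.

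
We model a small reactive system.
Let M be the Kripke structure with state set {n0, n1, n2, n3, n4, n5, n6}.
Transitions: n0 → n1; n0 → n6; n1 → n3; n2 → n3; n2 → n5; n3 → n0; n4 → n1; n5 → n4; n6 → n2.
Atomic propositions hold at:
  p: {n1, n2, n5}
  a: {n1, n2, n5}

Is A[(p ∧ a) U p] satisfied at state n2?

Sat(p ∧ a) = {n1, n2, n5}
A[(p ∧ a) U p]: least fixpoint, start Z0 = Sat(p) = {n1, n2, n5}, add states in Sat(p ∧ a) with every successor in Z. Already a fixed point.
Sat(A[(p ∧ a) U p]) = {n1, n2, n5}
n2 ∈ Sat(A[(p ∧ a) U p]) = {n1, n2, n5}, so the formula holds at n2.

Yes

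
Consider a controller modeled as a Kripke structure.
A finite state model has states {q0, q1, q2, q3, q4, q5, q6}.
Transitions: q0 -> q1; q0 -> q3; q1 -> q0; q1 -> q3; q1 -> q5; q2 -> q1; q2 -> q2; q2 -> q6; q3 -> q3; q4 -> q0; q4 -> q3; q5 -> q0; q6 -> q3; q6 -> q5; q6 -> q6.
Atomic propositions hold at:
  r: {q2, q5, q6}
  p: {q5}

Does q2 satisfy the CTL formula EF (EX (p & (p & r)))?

Sat(p & r) = {q5}
Sat(p & (p & r)) = {q5}
Sat(EX (p & (p & r))) = {s : some successor in {q5}} = {q1, q6}
EF (EX (p & (p & r))): least fixpoint, start Z0 = {q1, q6}, add states with some successor in Z. Z1 = {q0, q1, q2, q6}; Z2 = {q0, q1, q2, q4, q5, q6}; fixed.
Sat(EF (EX (p & (p & r)))) = {q0, q1, q2, q4, q5, q6}
q2 ∈ Sat(EF (EX (p & (p & r)))) = {q0, q1, q2, q4, q5, q6}, so the formula holds at q2.

Yes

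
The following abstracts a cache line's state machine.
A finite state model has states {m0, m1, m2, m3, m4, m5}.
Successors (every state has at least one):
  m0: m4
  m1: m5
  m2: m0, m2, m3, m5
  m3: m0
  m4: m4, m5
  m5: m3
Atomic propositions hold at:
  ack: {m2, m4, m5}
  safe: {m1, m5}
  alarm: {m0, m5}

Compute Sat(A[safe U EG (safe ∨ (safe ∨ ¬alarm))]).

Sat(¬alarm) = {m1, m2, m3, m4}
Sat(safe ∨ ¬alarm) = {m1, m2, m3, m4, m5}
Sat(safe ∨ (safe ∨ ¬alarm)) = {m1, m2, m3, m4, m5}
EG (safe ∨ (safe ∨ ¬alarm)): greatest fixpoint, start Z0 = {m1, m2, m3, m4, m5}, keep only states in Sat with some successor in Z. Z1 = {m1, m2, m4, m5}; Z2 = {m1, m2, m4}; Z3 = {m2, m4}; fixed.
Sat(EG (safe ∨ (safe ∨ ¬alarm))) = {m2, m4}
A[safe U EG (safe ∨ (safe ∨ ¬alarm))]: least fixpoint, start Z0 = Sat(EG (safe ∨ (safe ∨ ¬alarm))) = {m2, m4}, add states in Sat(safe) with every successor in Z. Already a fixed point.
Sat(A[safe U EG (safe ∨ (safe ∨ ¬alarm))]) = {m2, m4}

{m2, m4}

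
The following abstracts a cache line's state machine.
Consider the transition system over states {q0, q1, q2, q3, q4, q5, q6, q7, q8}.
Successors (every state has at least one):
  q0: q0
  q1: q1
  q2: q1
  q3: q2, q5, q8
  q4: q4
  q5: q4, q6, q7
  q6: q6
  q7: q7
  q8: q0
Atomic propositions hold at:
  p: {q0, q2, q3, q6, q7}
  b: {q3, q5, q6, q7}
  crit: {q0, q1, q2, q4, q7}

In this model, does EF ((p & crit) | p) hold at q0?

Yes

Sat(p & crit) = {q0, q2, q7}
Sat((p & crit) | p) = {q0, q2, q3, q6, q7}
EF ((p & crit) | p): least fixpoint, start Z0 = {q0, q2, q3, q6, q7}, add states with some successor in Z. Z1 = {q0, q2, q3, q5, q6, q7, q8}; fixed.
Sat(EF ((p & crit) | p)) = {q0, q2, q3, q5, q6, q7, q8}
q0 ∈ Sat(EF ((p & crit) | p)) = {q0, q2, q3, q5, q6, q7, q8}, so the formula holds at q0.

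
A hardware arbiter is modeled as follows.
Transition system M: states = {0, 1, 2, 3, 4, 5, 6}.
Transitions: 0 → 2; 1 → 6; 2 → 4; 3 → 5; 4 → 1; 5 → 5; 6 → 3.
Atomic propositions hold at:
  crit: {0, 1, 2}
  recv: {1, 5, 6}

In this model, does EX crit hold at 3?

Sat(EX crit) = {s : some successor in {0, 1, 2}} = {0, 4}
3 ∉ Sat(EX crit) = {0, 4}, so the formula does not hold at 3.

No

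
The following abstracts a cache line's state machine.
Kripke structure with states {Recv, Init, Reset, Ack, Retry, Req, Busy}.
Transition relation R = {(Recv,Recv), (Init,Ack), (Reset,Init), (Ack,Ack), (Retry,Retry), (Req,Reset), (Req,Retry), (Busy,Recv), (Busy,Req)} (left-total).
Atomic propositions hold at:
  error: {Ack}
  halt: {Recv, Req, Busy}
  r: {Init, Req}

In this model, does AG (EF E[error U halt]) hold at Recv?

Yes

E[error U halt]: least fixpoint, start Z0 = Sat(halt) = {Recv, Req, Busy}, add states in Sat(error) with some successor in Z. Already a fixed point.
Sat(E[error U halt]) = {Recv, Req, Busy}
EF E[error U halt]: least fixpoint, start Z0 = {Recv, Req, Busy}, add states with some successor in Z. Already a fixed point.
Sat(EF E[error U halt]) = {Recv, Req, Busy}
AG (EF E[error U halt]): greatest fixpoint, start Z0 = {Recv, Req, Busy}, keep only states in Sat with every successor in Z. Z1 = {Recv, Busy}; Z2 = {Recv}; fixed.
Sat(AG (EF E[error U halt])) = {Recv}
Recv ∈ Sat(AG (EF E[error U halt])) = {Recv}, so the formula holds at Recv.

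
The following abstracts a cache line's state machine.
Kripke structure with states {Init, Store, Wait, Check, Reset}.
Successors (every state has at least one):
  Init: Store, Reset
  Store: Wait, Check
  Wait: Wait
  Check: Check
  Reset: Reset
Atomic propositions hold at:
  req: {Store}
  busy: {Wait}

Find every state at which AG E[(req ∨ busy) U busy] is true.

{Wait}

Sat(req ∨ busy) = {Store, Wait}
E[(req ∨ busy) U busy]: least fixpoint, start Z0 = Sat(busy) = {Wait}, add states in Sat(req ∨ busy) with some successor in Z. Z1 = {Store, Wait}; fixed.
Sat(E[(req ∨ busy) U busy]) = {Store, Wait}
AG E[(req ∨ busy) U busy]: greatest fixpoint, start Z0 = {Store, Wait}, keep only states in Sat with every successor in Z. Z1 = {Wait}; fixed.
Sat(AG E[(req ∨ busy) U busy]) = {Wait}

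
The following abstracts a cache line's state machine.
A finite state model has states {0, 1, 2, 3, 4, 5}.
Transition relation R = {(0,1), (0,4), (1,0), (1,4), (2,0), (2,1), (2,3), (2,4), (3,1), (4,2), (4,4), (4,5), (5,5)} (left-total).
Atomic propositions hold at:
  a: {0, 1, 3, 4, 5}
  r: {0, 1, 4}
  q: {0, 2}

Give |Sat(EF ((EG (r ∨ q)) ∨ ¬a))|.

5

Sat(r ∨ q) = {0, 1, 2, 4}
EG (r ∨ q): greatest fixpoint, start Z0 = {0, 1, 2, 4}, keep only states in Sat with some successor in Z. Already a fixed point.
Sat(EG (r ∨ q)) = {0, 1, 2, 4}
Sat(¬a) = {2}
Sat((EG (r ∨ q)) ∨ ¬a) = {0, 1, 2, 4}
EF ((EG (r ∨ q)) ∨ ¬a): least fixpoint, start Z0 = {0, 1, 2, 4}, add states with some successor in Z. Z1 = {0, 1, 2, 3, 4}; fixed.
Sat(EF ((EG (r ∨ q)) ∨ ¬a)) = {0, 1, 2, 3, 4}
|Sat(EF ((EG (r ∨ q)) ∨ ¬a))| = |{0, 1, 2, 3, 4}| = 5.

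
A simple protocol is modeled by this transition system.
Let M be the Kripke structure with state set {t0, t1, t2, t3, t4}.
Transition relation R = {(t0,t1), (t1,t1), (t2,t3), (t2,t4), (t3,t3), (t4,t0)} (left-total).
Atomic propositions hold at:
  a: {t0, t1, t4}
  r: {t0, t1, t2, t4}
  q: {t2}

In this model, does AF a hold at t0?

AF a: least fixpoint, start Z0 = {t0, t1, t4}, add states with every successor in Z. Already a fixed point.
Sat(AF a) = {t0, t1, t4}
t0 ∈ Sat(AF a) = {t0, t1, t4}, so the formula holds at t0.

Yes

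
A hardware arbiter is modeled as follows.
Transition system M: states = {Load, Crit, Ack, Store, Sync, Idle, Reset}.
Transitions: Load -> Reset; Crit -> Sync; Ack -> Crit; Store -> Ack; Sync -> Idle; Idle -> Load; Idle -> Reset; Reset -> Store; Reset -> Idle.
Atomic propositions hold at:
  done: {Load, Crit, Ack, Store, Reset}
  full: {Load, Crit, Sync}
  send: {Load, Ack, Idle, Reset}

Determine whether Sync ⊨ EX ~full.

Yes

Sat(~full) = {Ack, Store, Idle, Reset}
Sat(EX ~full) = {s : some successor in {Ack, Store, Idle, Reset}} = {Load, Store, Sync, Idle, Reset}
Sync ∈ Sat(EX ~full) = {Load, Store, Sync, Idle, Reset}, so the formula holds at Sync.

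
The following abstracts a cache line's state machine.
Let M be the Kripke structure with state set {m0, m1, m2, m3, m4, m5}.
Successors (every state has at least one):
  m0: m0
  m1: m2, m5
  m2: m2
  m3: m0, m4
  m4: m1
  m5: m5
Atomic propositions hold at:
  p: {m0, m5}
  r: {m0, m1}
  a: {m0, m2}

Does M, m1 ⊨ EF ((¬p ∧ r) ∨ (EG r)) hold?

Sat(¬p) = {m1, m2, m3, m4}
Sat(¬p ∧ r) = {m1}
EG r: greatest fixpoint, start Z0 = {m0, m1}, keep only states in Sat with some successor in Z. Z1 = {m0}; fixed.
Sat(EG r) = {m0}
Sat((¬p ∧ r) ∨ (EG r)) = {m0, m1}
EF ((¬p ∧ r) ∨ (EG r)): least fixpoint, start Z0 = {m0, m1}, add states with some successor in Z. Z1 = {m0, m1, m3, m4}; fixed.
Sat(EF ((¬p ∧ r) ∨ (EG r))) = {m0, m1, m3, m4}
m1 ∈ Sat(EF ((¬p ∧ r) ∨ (EG r))) = {m0, m1, m3, m4}, so the formula holds at m1.

Yes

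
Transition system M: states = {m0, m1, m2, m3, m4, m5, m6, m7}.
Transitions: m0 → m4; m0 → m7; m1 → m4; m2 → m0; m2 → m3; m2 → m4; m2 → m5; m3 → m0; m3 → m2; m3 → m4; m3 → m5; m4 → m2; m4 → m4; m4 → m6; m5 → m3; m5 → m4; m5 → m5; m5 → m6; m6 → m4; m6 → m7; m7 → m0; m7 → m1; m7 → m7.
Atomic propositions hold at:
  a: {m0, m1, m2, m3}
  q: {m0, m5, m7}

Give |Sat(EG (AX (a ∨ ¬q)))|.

Sat(¬q) = {m1, m2, m3, m4, m6}
Sat(a ∨ ¬q) = {m0, m1, m2, m3, m4, m6}
Sat(AX (a ∨ ¬q)) = {s : every successor in {m0, m1, m2, m3, m4, m6}} = {m1, m4}
EG (AX (a ∨ ¬q)): greatest fixpoint, start Z0 = {m1, m4}, keep only states in Sat with some successor in Z. Already a fixed point.
Sat(EG (AX (a ∨ ¬q))) = {m1, m4}
|Sat(EG (AX (a ∨ ¬q)))| = |{m1, m4}| = 2.

2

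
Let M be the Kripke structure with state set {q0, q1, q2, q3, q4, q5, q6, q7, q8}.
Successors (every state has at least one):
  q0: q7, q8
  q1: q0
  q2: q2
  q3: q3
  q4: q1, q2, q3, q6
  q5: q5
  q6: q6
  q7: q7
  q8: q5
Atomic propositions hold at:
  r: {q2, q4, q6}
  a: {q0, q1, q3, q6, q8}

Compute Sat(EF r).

{q2, q4, q6}

EF r: least fixpoint, start Z0 = {q2, q4, q6}, add states with some successor in Z. Already a fixed point.
Sat(EF r) = {q2, q4, q6}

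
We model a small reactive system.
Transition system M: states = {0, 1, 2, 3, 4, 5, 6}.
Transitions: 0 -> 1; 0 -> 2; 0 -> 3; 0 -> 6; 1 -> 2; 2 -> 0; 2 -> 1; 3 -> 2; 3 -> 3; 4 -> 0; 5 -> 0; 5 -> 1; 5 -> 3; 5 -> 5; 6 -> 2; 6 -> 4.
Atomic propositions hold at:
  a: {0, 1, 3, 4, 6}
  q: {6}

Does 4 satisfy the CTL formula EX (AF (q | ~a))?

Sat(~a) = {2, 5}
Sat(q | ~a) = {2, 5, 6}
AF (q | ~a): least fixpoint, start Z0 = {2, 5, 6}, add states with every successor in Z. Z1 = {1, 2, 5, 6}; fixed.
Sat(AF (q | ~a)) = {1, 2, 5, 6}
Sat(EX (AF (q | ~a))) = {s : some successor in {1, 2, 5, 6}} = {0, 1, 2, 3, 5, 6}
4 ∉ Sat(EX (AF (q | ~a))) = {0, 1, 2, 3, 5, 6}, so the formula does not hold at 4.

No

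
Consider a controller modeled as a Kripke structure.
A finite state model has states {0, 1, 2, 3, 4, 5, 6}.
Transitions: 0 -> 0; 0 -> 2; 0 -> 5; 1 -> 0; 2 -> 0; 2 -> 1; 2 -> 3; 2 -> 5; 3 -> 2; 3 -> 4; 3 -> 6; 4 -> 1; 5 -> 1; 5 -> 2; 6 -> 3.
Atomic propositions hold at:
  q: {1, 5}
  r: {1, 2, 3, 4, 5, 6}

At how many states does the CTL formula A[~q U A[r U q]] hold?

Sat(~q) = {0, 2, 3, 4, 6}
A[r U q]: least fixpoint, start Z0 = Sat(q) = {1, 5}, add states in Sat(r) with every successor in Z. Z1 = {1, 4, 5}; fixed.
Sat(A[r U q]) = {1, 4, 5}
A[~q U A[r U q]]: least fixpoint, start Z0 = Sat(A[r U q]) = {1, 4, 5}, add states in Sat(~q) with every successor in Z. Already a fixed point.
Sat(A[~q U A[r U q]]) = {1, 4, 5}
|Sat(A[~q U A[r U q]])| = |{1, 4, 5}| = 3.

3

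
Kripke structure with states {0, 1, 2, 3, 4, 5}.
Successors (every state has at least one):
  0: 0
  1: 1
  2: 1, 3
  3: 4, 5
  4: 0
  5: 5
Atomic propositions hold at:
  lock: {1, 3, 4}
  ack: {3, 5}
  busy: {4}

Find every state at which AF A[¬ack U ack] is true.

{3, 5}

Sat(¬ack) = {0, 1, 2, 4}
A[¬ack U ack]: least fixpoint, start Z0 = Sat(ack) = {3, 5}, add states in Sat(¬ack) with every successor in Z. Already a fixed point.
Sat(A[¬ack U ack]) = {3, 5}
AF A[¬ack U ack]: least fixpoint, start Z0 = {3, 5}, add states with every successor in Z. Already a fixed point.
Sat(AF A[¬ack U ack]) = {3, 5}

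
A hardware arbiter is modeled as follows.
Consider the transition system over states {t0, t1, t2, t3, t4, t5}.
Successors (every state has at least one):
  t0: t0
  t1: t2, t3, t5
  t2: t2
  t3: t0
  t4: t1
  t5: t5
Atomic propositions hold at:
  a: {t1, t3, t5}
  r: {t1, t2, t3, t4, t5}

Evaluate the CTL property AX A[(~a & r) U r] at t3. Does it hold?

No

Sat(~a) = {t0, t2, t4}
Sat(~a & r) = {t2, t4}
A[(~a & r) U r]: least fixpoint, start Z0 = Sat(r) = {t1, t2, t3, t4, t5}, add states in Sat(~a & r) with every successor in Z. Already a fixed point.
Sat(A[(~a & r) U r]) = {t1, t2, t3, t4, t5}
Sat(AX A[(~a & r) U r]) = {s : every successor in {t1, t2, t3, t4, t5}} = {t1, t2, t4, t5}
t3 ∉ Sat(AX A[(~a & r) U r]) = {t1, t2, t4, t5}, so the formula does not hold at t3.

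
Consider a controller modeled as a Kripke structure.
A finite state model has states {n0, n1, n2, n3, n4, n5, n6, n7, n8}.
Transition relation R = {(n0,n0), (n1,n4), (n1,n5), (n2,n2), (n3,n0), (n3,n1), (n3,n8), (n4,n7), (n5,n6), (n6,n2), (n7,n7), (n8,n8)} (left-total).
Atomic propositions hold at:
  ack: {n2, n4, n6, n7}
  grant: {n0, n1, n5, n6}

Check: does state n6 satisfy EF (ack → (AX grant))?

No

Sat(AX grant) = {s : every successor in {n0, n1, n5, n6}} = {n0, n5}
Sat(ack → (AX grant)) = {n0, n1, n3, n5, n8}
EF (ack → (AX grant)): least fixpoint, start Z0 = {n0, n1, n3, n5, n8}, add states with some successor in Z. Already a fixed point.
Sat(EF (ack → (AX grant))) = {n0, n1, n3, n5, n8}
n6 ∉ Sat(EF (ack → (AX grant))) = {n0, n1, n3, n5, n8}, so the formula does not hold at n6.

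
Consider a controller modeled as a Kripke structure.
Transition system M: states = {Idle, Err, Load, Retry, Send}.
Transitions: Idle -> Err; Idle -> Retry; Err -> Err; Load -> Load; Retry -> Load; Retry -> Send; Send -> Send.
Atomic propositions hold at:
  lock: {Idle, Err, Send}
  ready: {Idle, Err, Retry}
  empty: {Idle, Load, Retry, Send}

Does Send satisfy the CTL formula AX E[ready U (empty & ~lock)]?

Sat(~lock) = {Load, Retry}
Sat(empty & ~lock) = {Load, Retry}
E[ready U (empty & ~lock)]: least fixpoint, start Z0 = Sat((empty & ~lock)) = {Load, Retry}, add states in Sat(ready) with some successor in Z. Z1 = {Idle, Load, Retry}; fixed.
Sat(E[ready U (empty & ~lock)]) = {Idle, Load, Retry}
Sat(AX E[ready U (empty & ~lock)]) = {s : every successor in {Idle, Load, Retry}} = {Load}
Send ∉ Sat(AX E[ready U (empty & ~lock)]) = {Load}, so the formula does not hold at Send.

No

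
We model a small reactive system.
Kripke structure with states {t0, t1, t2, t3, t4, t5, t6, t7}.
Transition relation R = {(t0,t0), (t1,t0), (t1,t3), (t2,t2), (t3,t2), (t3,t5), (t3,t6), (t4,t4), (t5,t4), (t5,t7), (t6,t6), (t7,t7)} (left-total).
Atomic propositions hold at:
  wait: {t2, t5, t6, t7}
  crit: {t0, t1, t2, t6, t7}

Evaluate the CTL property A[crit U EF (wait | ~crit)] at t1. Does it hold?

Sat(~crit) = {t3, t4, t5}
Sat(wait | ~crit) = {t2, t3, t4, t5, t6, t7}
EF (wait | ~crit): least fixpoint, start Z0 = {t2, t3, t4, t5, t6, t7}, add states with some successor in Z. Z1 = {t1, t2, t3, t4, t5, t6, t7}; fixed.
Sat(EF (wait | ~crit)) = {t1, t2, t3, t4, t5, t6, t7}
A[crit U EF (wait | ~crit)]: least fixpoint, start Z0 = Sat(EF (wait | ~crit)) = {t1, t2, t3, t4, t5, t6, t7}, add states in Sat(crit) with every successor in Z. Already a fixed point.
Sat(A[crit U EF (wait | ~crit)]) = {t1, t2, t3, t4, t5, t6, t7}
t1 ∈ Sat(A[crit U EF (wait | ~crit)]) = {t1, t2, t3, t4, t5, t6, t7}, so the formula holds at t1.

Yes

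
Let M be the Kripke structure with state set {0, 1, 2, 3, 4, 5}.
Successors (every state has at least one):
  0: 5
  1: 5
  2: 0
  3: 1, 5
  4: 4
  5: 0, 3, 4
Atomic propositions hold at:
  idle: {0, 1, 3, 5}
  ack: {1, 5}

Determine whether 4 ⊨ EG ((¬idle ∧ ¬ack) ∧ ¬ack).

Yes

Sat(¬idle) = {2, 4}
Sat(¬ack) = {0, 2, 3, 4}
Sat(¬idle ∧ ¬ack) = {2, 4}
Sat((¬idle ∧ ¬ack) ∧ ¬ack) = {2, 4}
EG ((¬idle ∧ ¬ack) ∧ ¬ack): greatest fixpoint, start Z0 = {2, 4}, keep only states in Sat with some successor in Z. Z1 = {4}; fixed.
Sat(EG ((¬idle ∧ ¬ack) ∧ ¬ack)) = {4}
4 ∈ Sat(EG ((¬idle ∧ ¬ack) ∧ ¬ack)) = {4}, so the formula holds at 4.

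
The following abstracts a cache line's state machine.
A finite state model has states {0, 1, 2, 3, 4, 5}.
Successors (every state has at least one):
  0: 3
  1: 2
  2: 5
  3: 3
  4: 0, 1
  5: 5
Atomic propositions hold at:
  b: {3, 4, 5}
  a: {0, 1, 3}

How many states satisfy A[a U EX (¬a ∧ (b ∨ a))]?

3

Sat(¬a) = {2, 4, 5}
Sat(b ∨ a) = {0, 1, 3, 4, 5}
Sat(¬a ∧ (b ∨ a)) = {4, 5}
Sat(EX (¬a ∧ (b ∨ a))) = {s : some successor in {4, 5}} = {2, 5}
A[a U EX (¬a ∧ (b ∨ a))]: least fixpoint, start Z0 = Sat(EX (¬a ∧ (b ∨ a))) = {2, 5}, add states in Sat(a) with every successor in Z. Z1 = {1, 2, 5}; fixed.
Sat(A[a U EX (¬a ∧ (b ∨ a))]) = {1, 2, 5}
|Sat(A[a U EX (¬a ∧ (b ∨ a))])| = |{1, 2, 5}| = 3.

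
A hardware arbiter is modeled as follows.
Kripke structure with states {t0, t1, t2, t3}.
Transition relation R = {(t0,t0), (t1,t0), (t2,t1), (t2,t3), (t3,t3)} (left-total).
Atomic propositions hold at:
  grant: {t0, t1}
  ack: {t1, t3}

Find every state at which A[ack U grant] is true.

A[ack U grant]: least fixpoint, start Z0 = Sat(grant) = {t0, t1}, add states in Sat(ack) with every successor in Z. Already a fixed point.
Sat(A[ack U grant]) = {t0, t1}

{t0, t1}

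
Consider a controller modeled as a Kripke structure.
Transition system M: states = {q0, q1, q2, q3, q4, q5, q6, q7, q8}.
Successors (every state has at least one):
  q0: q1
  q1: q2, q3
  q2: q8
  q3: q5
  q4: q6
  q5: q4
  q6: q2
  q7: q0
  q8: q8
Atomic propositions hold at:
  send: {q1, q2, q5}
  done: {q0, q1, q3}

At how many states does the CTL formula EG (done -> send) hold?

Sat(done -> send) = {q1, q2, q4, q5, q6, q7, q8}
EG (done -> send): greatest fixpoint, start Z0 = {q1, q2, q4, q5, q6, q7, q8}, keep only states in Sat with some successor in Z. Z1 = {q1, q2, q4, q5, q6, q8}; fixed.
Sat(EG (done -> send)) = {q1, q2, q4, q5, q6, q8}
|Sat(EG (done -> send))| = |{q1, q2, q4, q5, q6, q8}| = 6.

6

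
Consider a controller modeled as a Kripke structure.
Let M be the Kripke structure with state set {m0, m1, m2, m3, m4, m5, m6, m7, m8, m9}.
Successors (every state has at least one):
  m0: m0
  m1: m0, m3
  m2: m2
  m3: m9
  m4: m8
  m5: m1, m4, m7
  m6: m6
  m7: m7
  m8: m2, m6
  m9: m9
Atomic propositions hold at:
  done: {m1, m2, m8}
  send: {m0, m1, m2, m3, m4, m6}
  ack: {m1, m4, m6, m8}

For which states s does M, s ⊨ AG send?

AG send: greatest fixpoint, start Z0 = {m0, m1, m2, m3, m4, m6}, keep only states in Sat with every successor in Z. Z1 = {m0, m1, m2, m6}; Z2 = {m0, m2, m6}; fixed.
Sat(AG send) = {m0, m2, m6}

{m0, m2, m6}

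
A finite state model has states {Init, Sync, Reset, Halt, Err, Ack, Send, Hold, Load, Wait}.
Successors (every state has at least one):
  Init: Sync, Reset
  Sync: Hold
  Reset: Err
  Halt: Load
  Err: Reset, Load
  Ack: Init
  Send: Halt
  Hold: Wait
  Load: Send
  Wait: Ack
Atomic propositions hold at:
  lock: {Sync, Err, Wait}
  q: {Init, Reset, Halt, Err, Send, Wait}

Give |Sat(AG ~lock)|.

Sat(~lock) = {Init, Reset, Halt, Ack, Send, Hold, Load}
AG ~lock: greatest fixpoint, start Z0 = {Init, Reset, Halt, Ack, Send, Hold, Load}, keep only states in Sat with every successor in Z. Z1 = {Halt, Ack, Send, Load}; Z2 = {Halt, Send, Load}; fixed.
Sat(AG ~lock) = {Halt, Send, Load}
|Sat(AG ~lock)| = |{Halt, Send, Load}| = 3.

3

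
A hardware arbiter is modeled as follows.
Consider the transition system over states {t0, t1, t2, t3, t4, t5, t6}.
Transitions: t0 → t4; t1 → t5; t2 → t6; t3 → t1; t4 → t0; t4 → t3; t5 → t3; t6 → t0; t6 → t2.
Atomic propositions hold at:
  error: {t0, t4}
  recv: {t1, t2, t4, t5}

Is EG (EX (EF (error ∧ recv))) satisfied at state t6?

Sat(error ∧ recv) = {t4}
EF (error ∧ recv): least fixpoint, start Z0 = {t4}, add states with some successor in Z. Z1 = {t0, t4}; Z2 = {t0, t4, t6}; Z3 = {t0, t2, t4, t6}; fixed.
Sat(EF (error ∧ recv)) = {t0, t2, t4, t6}
Sat(EX (EF (error ∧ recv))) = {s : some successor in {t0, t2, t4, t6}} = {t0, t2, t4, t6}
EG (EX (EF (error ∧ recv))): greatest fixpoint, start Z0 = {t0, t2, t4, t6}, keep only states in Sat with some successor in Z. Already a fixed point.
Sat(EG (EX (EF (error ∧ recv)))) = {t0, t2, t4, t6}
t6 ∈ Sat(EG (EX (EF (error ∧ recv)))) = {t0, t2, t4, t6}, so the formula holds at t6.

Yes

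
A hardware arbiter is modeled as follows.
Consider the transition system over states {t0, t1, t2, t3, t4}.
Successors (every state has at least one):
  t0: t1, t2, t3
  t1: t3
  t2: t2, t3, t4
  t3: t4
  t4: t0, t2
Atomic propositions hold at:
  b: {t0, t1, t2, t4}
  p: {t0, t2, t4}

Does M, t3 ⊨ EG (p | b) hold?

Sat(p | b) = {t0, t1, t2, t4}
EG (p | b): greatest fixpoint, start Z0 = {t0, t1, t2, t4}, keep only states in Sat with some successor in Z. Z1 = {t0, t2, t4}; fixed.
Sat(EG (p | b)) = {t0, t2, t4}
t3 ∉ Sat(EG (p | b)) = {t0, t2, t4}, so the formula does not hold at t3.

No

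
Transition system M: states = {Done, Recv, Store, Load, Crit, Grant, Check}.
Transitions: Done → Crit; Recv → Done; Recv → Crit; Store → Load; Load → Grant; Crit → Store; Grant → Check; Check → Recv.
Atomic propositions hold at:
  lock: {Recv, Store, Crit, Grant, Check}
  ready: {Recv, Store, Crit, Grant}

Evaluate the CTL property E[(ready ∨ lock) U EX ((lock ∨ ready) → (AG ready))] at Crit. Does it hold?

Yes

Sat(ready ∨ lock) = {Recv, Store, Crit, Grant, Check}
Sat(lock ∨ ready) = {Recv, Store, Crit, Grant, Check}
AG ready: greatest fixpoint, start Z0 = {Recv, Store, Crit, Grant}, keep only states in Sat with every successor in Z. Z1 = {Crit}; Z2 = ∅; fixed.
Sat(AG ready) = ∅
Sat((lock ∨ ready) → (AG ready)) = {Done, Load}
Sat(EX ((lock ∨ ready) → (AG ready))) = {s : some successor in {Done, Load}} = {Recv, Store}
E[(ready ∨ lock) U EX ((lock ∨ ready) → (AG ready))]: least fixpoint, start Z0 = Sat(EX ((lock ∨ ready) → (AG ready))) = {Recv, Store}, add states in Sat(ready ∨ lock) with some successor in Z. Z1 = {Recv, Store, Crit, Check}; Z2 = {Recv, Store, Crit, Grant, Check}; fixed.
Sat(E[(ready ∨ lock) U EX ((lock ∨ ready) → (AG ready))]) = {Recv, Store, Crit, Grant, Check}
Crit ∈ Sat(E[(ready ∨ lock) U EX ((lock ∨ ready) → (AG ready))]) = {Recv, Store, Crit, Grant, Check}, so the formula holds at Crit.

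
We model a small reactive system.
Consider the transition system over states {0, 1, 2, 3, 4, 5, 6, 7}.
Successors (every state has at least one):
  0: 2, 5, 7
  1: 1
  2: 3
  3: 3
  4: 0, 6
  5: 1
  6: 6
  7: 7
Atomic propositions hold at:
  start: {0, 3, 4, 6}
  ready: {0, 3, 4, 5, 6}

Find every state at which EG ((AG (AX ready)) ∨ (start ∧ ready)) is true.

Sat(AX ready) = {s : every successor in {0, 3, 4, 5, 6}} = {2, 3, 4, 6}
AG (AX ready): greatest fixpoint, start Z0 = {2, 3, 4, 6}, keep only states in Sat with every successor in Z. Z1 = {2, 3, 6}; fixed.
Sat(AG (AX ready)) = {2, 3, 6}
Sat(start ∧ ready) = {0, 3, 4, 6}
Sat((AG (AX ready)) ∨ (start ∧ ready)) = {0, 2, 3, 4, 6}
EG ((AG (AX ready)) ∨ (start ∧ ready)): greatest fixpoint, start Z0 = {0, 2, 3, 4, 6}, keep only states in Sat with some successor in Z. Already a fixed point.
Sat(EG ((AG (AX ready)) ∨ (start ∧ ready))) = {0, 2, 3, 4, 6}

{0, 2, 3, 4, 6}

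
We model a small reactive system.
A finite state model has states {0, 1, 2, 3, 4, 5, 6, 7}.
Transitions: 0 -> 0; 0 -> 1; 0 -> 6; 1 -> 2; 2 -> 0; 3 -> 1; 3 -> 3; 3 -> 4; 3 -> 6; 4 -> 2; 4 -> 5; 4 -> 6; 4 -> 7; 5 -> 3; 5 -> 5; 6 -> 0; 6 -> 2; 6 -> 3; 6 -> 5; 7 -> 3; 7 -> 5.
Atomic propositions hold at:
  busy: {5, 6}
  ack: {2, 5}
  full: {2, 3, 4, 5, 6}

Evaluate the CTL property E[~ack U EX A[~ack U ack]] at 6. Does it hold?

Sat(~ack) = {0, 1, 3, 4, 6, 7}
A[~ack U ack]: least fixpoint, start Z0 = Sat(ack) = {2, 5}, add states in Sat(~ack) with every successor in Z. Z1 = {1, 2, 5}; fixed.
Sat(A[~ack U ack]) = {1, 2, 5}
Sat(EX A[~ack U ack]) = {s : some successor in {1, 2, 5}} = {0, 1, 3, 4, 5, 6, 7}
E[~ack U EX A[~ack U ack]]: least fixpoint, start Z0 = Sat(EX A[~ack U ack]) = {0, 1, 3, 4, 5, 6, 7}, add states in Sat(~ack) with some successor in Z. Already a fixed point.
Sat(E[~ack U EX A[~ack U ack]]) = {0, 1, 3, 4, 5, 6, 7}
6 ∈ Sat(E[~ack U EX A[~ack U ack]]) = {0, 1, 3, 4, 5, 6, 7}, so the formula holds at 6.

Yes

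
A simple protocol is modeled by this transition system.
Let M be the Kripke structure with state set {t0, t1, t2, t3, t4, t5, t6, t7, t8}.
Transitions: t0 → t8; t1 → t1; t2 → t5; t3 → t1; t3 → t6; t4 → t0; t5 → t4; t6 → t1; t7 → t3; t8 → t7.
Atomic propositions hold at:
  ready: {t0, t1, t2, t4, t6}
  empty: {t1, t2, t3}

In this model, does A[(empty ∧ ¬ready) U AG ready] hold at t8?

No

Sat(¬ready) = {t3, t5, t7, t8}
Sat(empty ∧ ¬ready) = {t3}
AG ready: greatest fixpoint, start Z0 = {t0, t1, t2, t4, t6}, keep only states in Sat with every successor in Z. Z1 = {t1, t4, t6}; Z2 = {t1, t6}; fixed.
Sat(AG ready) = {t1, t6}
A[(empty ∧ ¬ready) U AG ready]: least fixpoint, start Z0 = Sat(AG ready) = {t1, t6}, add states in Sat(empty ∧ ¬ready) with every successor in Z. Z1 = {t1, t3, t6}; fixed.
Sat(A[(empty ∧ ¬ready) U AG ready]) = {t1, t3, t6}
t8 ∉ Sat(A[(empty ∧ ¬ready) U AG ready]) = {t1, t3, t6}, so the formula does not hold at t8.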